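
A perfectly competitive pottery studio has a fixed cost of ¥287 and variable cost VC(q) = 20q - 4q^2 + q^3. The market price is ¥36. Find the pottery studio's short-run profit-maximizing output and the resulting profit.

Profit = -¥223 at q = 4

AVC = 20 - 4q + q^2; min AVC = ¥16 at q = 2. Since P = ¥36 ≥ min AVC, the firm produces.
MC = 20 - 8q + 3q^2. Setting P = MC and taking the root on the rising branch gives q* = 4.
TR = 36·4 = 144. TC = 287 + 80 = 367. Profit = 144 − 367 = -¥223.
Shutting down would mean losing the fixed cost of ¥287, so operating at a loss of ¥223 is better by ¥64.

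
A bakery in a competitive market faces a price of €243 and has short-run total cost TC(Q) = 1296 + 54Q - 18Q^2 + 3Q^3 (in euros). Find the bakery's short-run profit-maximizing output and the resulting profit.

AVC = 54 - 18Q + 3Q^2 has its minimum €27 at Q = 3; price €243 clears that bar, so the firm operates.
With MC = 54 - 36Q + 9Q^2, P = MC on the upward-sloping part at Q* = 7.
TR = 243·7 = 1701. TC = 1296 + 525 = 1821. Profit = 1701 − 1821 = -€120.
That loss of €120 beats the €1296 the firm would lose by shutting down; producing recovers €1176 of fixed cost.

Profit = -€120 at Q = 7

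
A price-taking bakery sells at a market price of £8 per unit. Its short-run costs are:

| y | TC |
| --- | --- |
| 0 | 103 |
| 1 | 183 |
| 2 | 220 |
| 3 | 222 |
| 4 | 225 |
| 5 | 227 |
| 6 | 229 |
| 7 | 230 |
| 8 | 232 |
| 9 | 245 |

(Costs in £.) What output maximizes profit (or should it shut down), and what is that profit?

Compute π = P·y − TC at each output: y=0: -103; y=1: -175; y=2: -204; y=3: -198; y=4: -193; y=5: -187; y=6: -181; y=7: -174; y=8: -168; y=9: -173.
Profit is highest at y = 0. Equivalently, the lowest AVC in the table is 142/9 ≈ £15.78 at y = 9, and P = £8 falls below it — price never covers variable cost, so the firm shuts down and loses only its fixed cost.

y = 0 (shut down); profit = -£103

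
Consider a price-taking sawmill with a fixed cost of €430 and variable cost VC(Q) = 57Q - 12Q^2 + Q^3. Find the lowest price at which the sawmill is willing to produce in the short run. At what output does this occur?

Short-run supply begins at min AVC. From VC = 57Q - 12Q^2 + Q^3, AVC = 57 - 12Q + Q^2.
dAVC/dQ = -12 + 2Q = 0 gives Q = 6. min AVC = 57 - 12·6 + 6^2 = 21.
The firm shuts down for any P below €21.

€21 per unit, at Q = 6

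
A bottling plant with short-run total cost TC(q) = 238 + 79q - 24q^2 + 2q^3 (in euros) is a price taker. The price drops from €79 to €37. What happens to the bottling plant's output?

AVC = 79 - 24q + 2q^2, minimized at q = 6 where min AVC = €7. MC = 79 - 48q + 6q^2.
With P = €79 above the shutdown price, P = MC gives q = 8.
At P = €37 ≥ min AVC, set P = MC: q = 7. The firm stays open but cuts output.

Output falls from 8 to 7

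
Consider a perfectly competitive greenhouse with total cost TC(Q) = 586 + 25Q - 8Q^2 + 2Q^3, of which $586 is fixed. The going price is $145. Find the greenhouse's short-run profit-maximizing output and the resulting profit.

Profit = -$10 at Q = 6

AVC = 25 - 8Q + 2Q^2 has its minimum $17 at Q = 2; price $145 clears that bar, so the firm operates.
With MC = 25 - 16Q + 6Q^2, P = MC on the upward-sloping part at Q* = 6.
TR = 145·6 = 870. TC = 586 + 294 = 880. Profit = 870 − 880 = -$10.
That loss of $10 beats the $586 the firm would lose by shutting down; producing recovers $576 of fixed cost.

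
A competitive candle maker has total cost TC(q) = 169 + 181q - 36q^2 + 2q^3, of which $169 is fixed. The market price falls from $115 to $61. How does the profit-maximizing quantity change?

Output falls from 11 to 10

MC = 181 - 72q + 6q^2; the shutdown threshold is min AVC = $19 (at q = 9).
With P = $115 above the shutdown price, P = MC gives q = 11.
At P = $61 ≥ min AVC, set P = MC: q = 10. The firm stays open but cuts output.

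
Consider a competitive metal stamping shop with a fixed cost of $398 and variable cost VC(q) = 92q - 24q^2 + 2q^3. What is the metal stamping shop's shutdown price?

$20 per unit

The firm shuts down when price falls below the minimum of average variable cost. AVC = VC/q = 92 - 24q + 2q^2.
dAVC/dq = -24 + 4q = 0 gives q = 6. min AVC = 92 - 24·6 + 2·6^2 = 20.
The firm shuts down for any P below $20.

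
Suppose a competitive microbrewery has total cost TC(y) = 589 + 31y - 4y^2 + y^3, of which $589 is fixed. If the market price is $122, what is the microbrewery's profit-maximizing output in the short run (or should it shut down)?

Produce at y = 7

Strip out fixed cost: VC = 31y - 4y^2 + y^3. Then AVC = 31 - 4y + y^2 and MC = 31 - 8y + 3y^2.
AVC is minimized where dAVC/dy = -4 + 2y = 0, at y = 2; min AVC = 31 - 4·2 + 2^2 = $27.
Since P = $122 ≥ min AVC = $27, price covers variable cost and the firm should produce.
P = MC gives -91 - 8y + 3y^2 = 0, with roots -13/3 and 7. Take the larger (rising MC): y* = 7.
Check: AVC at y = 7 is $52 ≤ P, so revenue covers variable cost.
Profit = P·y − TC = 122·7 − 953 = -$99, a loss, but smaller than the $589 fixed cost the firm would lose by shutting down.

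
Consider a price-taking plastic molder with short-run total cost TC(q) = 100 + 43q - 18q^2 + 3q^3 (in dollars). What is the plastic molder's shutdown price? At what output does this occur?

The firm shuts down when price falls below the minimum of average variable cost. AVC = VC/q = 43 - 18q + 3q^2.
dAVC/dq = -18 + 6q = 0 gives q = 3. min AVC = 43 - 18·3 + 3·3^2 = 16.
So the shutdown price is $16.

$16 per unit, at q = 3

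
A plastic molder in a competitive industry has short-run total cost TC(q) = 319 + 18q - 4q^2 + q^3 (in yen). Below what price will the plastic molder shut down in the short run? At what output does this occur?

¥14 per unit, at q = 2

Short-run supply begins at min AVC. From VC = 18q - 4q^2 + q^3, AVC = 18 - 4q + q^2.
At the minimum of AVC, MC = AVC. MC = 18 - 8q + 3q^2; setting MC = AVC gives 2q^2 - 4q = 0, so q = 2. min AVC = 14.
So the shutdown price is ¥14.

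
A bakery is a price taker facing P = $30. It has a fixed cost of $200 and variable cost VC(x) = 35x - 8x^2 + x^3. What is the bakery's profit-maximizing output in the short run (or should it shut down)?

Variable cost is VC = 35x - 8x^2 + x^3, so AVC = VC/x = 35 - 8x + x^2 and MC = dTC/dx = 35 - 16x + 3x^2.
AVC is minimized where dAVC/dx = -8 + 2x = 0, at x = 4; min AVC = 35 - 8·4 + 4^2 = $19.
Because $30 ≥ $19, revenue can cover variable cost; the firm operates.
Solving P = MC: 5 - 16x + 3x^2 = 0 ⇒ x = 1/3 or 5. On the upward-sloping branch, x* = 5.
Check: AVC at x = 5 is $20 ≤ P, so revenue covers variable cost.
Profit = P·x − TC = 30·5 − 300 = -$150, a loss, but smaller than the $200 fixed cost the firm would lose by shutting down.

Produce at x = 5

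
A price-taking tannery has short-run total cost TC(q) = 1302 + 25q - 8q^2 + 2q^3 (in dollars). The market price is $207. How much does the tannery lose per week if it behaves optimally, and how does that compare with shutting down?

AVC = 25 - 8q + 2q^2; min AVC = $17 at q = 2. Since P = $207 ≥ min AVC, the firm produces.
With MC = 25 - 16q + 6q^2, P = MC on the upward-sloping part at q* = 7.
TR = 207·7 = 1449. TC = 1302 + 469 = 1771. Profit = 1449 − 1771 = -$322.
By producing, the firm covers all variable cost plus $980 of fixed cost; shutting down would lose the full $1302.

Profit = -$322 at q = 7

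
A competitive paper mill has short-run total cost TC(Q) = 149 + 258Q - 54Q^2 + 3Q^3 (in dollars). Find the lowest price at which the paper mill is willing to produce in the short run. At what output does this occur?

The shutdown price is the minimum of AVC. VC = 258Q - 54Q^2 + 3Q^3, so AVC = 258 - 54Q + 3Q^2.
At the minimum of AVC, MC = AVC. MC = 258 - 108Q + 9Q^2; setting MC = AVC gives 6Q^2 - 54Q = 0, so Q = 9. min AVC = 15.
So the shutdown price is $15.

$15 per unit, at Q = 9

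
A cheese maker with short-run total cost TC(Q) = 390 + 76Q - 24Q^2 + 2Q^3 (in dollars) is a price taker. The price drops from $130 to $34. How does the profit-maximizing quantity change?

MC = 76 - 48Q + 6Q^2; the shutdown threshold is min AVC = $4 (at Q = 6).
With P = $130 above the shutdown price, P = MC gives Q = 9.
At P = $34 ≥ min AVC, set P = MC: Q = 7. The firm stays open but cuts output.

Output falls from 9 to 7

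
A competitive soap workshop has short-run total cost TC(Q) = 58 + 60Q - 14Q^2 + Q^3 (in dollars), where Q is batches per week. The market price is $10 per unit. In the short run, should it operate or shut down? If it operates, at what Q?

Strip out fixed cost: VC = 60Q - 14Q^2 + Q^3. Then AVC = 60 - 14Q + Q^2 and MC = 60 - 28Q + 3Q^2.
AVC hits its minimum where MC = AVC, at Q = 7, giving min AVC = 60 - 14·7 + 7^2 = $11.
With P < min AVC ($10 < $11), every unit sold adds to the loss.
The firm minimizes its loss by shutting down and losing only its fixed cost of $58.

Shut down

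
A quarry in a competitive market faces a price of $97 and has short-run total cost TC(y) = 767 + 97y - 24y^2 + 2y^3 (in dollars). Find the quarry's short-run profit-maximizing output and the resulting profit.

AVC = 97 - 24y + 2y^2; min AVC = $25 at y = 6. Since P = $97 ≥ min AVC, the firm produces.
With MC = 97 - 48y + 6y^2, P = MC on the upward-sloping part at y* = 8.
TR = 97·8 = 776. TC = 767 + 264 = 1031. Profit = 776 − 1031 = -$255.
That loss of $255 beats the $767 the firm would lose by shutting down; producing recovers $512 of fixed cost.

Profit = -$255 at y = 8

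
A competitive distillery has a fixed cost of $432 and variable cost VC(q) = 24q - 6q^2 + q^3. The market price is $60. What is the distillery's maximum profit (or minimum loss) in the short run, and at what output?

Profit = -$216 at q = 6

AVC = 24 - 6q + q^2; min AVC = $15 at q = 3. Since P = $60 ≥ min AVC, the firm produces.
With MC = 24 - 12q + 3q^2, P = MC on the upward-sloping part at q* = 6.
TR = 60·6 = 360. TC = 432 + 144 = 576. Profit = 360 − 576 = -$216.
Shutting down would mean losing the fixed cost of $432, so operating at a loss of $216 is better by $216.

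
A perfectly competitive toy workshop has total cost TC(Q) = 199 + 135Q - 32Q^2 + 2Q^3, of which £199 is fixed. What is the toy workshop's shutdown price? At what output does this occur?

£7 per unit, at Q = 8

The firm shuts down when price falls below the minimum of average variable cost. AVC = VC/Q = 135 - 32Q + 2Q^2.
At the minimum of AVC, MC = AVC. MC = 135 - 64Q + 6Q^2; setting MC = AVC gives 4Q^2 - 32Q = 0, so Q = 8. min AVC = 7.
The firm shuts down for any P below £7.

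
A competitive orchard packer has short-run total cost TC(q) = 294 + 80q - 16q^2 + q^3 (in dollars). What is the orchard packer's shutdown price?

$16 per unit

The firm shuts down when price falls below the minimum of average variable cost. AVC = VC/q = 80 - 16q + q^2.
dAVC/dq = -16 + 2q = 0 gives q = 8. min AVC = 80 - 16·8 + 8^2 = 16.
So the shutdown price is $16.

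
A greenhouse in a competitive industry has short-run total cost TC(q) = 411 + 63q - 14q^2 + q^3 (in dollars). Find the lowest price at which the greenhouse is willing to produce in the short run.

The firm shuts down when price falls below the minimum of average variable cost. AVC = VC/q = 63 - 14q + q^2.
dAVC/dq = -14 + 2q = 0 gives q = 7. min AVC = 63 - 14·7 + 7^2 = 14.
So the shutdown price is $14.

$14 per unit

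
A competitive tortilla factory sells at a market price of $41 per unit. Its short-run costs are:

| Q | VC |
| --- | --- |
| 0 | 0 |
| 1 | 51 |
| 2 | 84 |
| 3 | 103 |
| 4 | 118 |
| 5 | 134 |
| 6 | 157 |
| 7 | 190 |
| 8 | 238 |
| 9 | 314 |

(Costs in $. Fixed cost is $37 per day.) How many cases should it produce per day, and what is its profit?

Q = 7; profit = $60

Profit at each row (π = 41Q − TC): Q=0: -37; Q=1: -47; Q=2: -39; Q=3: -17; Q=4: 9; Q=5: 34; Q=6: 52; Q=7: 60; Q=8: 53; Q=9: 18.
Profit is maximized at Q = 7. AVC there is 190/7 = $27.14 ≤ P, so producing beats shutting down (which would give -$37).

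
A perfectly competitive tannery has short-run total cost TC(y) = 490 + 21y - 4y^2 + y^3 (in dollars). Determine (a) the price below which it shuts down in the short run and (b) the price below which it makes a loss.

AVC = 21 - 4y + y^2; minimized at y = 2, giving min AVC = $17. That is the shutdown price.
ATC = 490/y + 21 - 4y + y^2. Setting dATC/dy = −490/y^2 − 4 + 2y = 0 gives y = 7 (since 2·7^3 − 4·7^2 = 490).
min ATC = 490/7 + 21 − 4·7 + 7^2 = $112. That is the break-even price.
Between these two prices the firm operates at a loss; above $112 it earns a profit.

Shutdown price = $17; break-even price = $112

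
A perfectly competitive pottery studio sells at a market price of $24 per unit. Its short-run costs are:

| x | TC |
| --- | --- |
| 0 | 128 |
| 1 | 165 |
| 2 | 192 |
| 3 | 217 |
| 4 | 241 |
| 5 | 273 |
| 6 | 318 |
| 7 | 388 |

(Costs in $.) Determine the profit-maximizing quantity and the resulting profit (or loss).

x = 0 (shut down); profit = -$128

Compute π = P·x − TC at each output: x=0: -128; x=1: -141; x=2: -144; x=3: -145; x=4: -145; x=5: -153; x=6: -174; x=7: -220.
Profit is highest at x = 0. Equivalently, the lowest AVC in the table is 113/4 ≈ $28.25 at x = 4, and P = $24 falls below it — price never covers variable cost, so the firm shuts down and loses only its fixed cost.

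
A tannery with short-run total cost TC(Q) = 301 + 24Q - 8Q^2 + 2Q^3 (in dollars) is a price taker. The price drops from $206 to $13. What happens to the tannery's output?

Output falls from 7 to 0 (the firm shuts down)

MC = 24 - 16Q + 6Q^2; the shutdown threshold is min AVC = $16 (at Q = 2).
With P = $206 above the shutdown price, P = MC gives Q = 7.
At P = $13 < min AVC = $16, price no longer covers variable cost at any output, so the firm shuts down: Q = 0.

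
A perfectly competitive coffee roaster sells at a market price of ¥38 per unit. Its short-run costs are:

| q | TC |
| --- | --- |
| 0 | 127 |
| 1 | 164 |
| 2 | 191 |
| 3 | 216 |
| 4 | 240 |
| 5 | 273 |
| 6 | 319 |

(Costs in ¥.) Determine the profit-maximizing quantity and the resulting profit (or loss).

q = 5; profit = -¥83

Tabulate TR − TC: q=0: -127; q=1: -126; q=2: -115; q=3: -102; q=4: -88; q=5: -83; q=6: -91.
Profit is maximized at q = 5. AVC there is 146/5 = ¥29.20 ≤ P, so producing beats shutting down (which would give -¥127).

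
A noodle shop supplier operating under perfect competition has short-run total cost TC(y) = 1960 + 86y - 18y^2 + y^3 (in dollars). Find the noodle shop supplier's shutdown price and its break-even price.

Shutdown price = min AVC. AVC = 86 - 18y + y^2, with vertex at y = 9 and minimum $5.
ATC = 1960/y + 86 - 18y + y^2. Setting dATC/dy = −1960/y^2 − 18 + 2y = 0 gives y = 14 (since 2·14^3 − 18·14^2 = 1960).
min ATC = 1960/14 + 86 − 18·14 + 14^2 = $170. That is the break-even price.
Between these two prices the firm operates at a loss; above $170 it earns a profit.

Shutdown price = $5; break-even price = $170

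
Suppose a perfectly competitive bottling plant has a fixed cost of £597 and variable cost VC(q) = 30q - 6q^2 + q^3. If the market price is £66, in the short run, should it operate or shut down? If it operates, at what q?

Variable cost is VC = 30q - 6q^2 + q^3, so AVC = VC/q = 30 - 6q + q^2 and MC = dTC/dq = 30 - 12q + 3q^2.
AVC hits its minimum where MC = AVC, at q = 3, giving min AVC = 30 - 6·3 + 3^2 = £21.
Because £66 ≥ £21, revenue can cover variable cost; the firm operates.
P = MC gives -36 - 12q + 3q^2 = 0, with roots -2 and 6. Take the larger (rising MC): q* = 6.
Check: AVC at q = 6 is £30 ≤ P, so revenue covers variable cost.
Profit = P·q − TC = 66·6 − 777 = -£381, a loss, but smaller than the £597 fixed cost the firm would lose by shutting down.

Produce at q = 6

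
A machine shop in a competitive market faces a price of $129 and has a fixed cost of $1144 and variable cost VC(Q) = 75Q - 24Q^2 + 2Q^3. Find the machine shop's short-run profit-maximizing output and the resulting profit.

AVC = 75 - 24Q + 2Q^2; min AVC = $3 at Q = 6. Since P = $129 ≥ min AVC, the firm produces.
With MC = 75 - 48Q + 6Q^2, P = MC on the upward-sloping part at Q* = 9.
TR = 129·9 = 1161. TC = 1144 + 189 = 1333. Profit = 1161 − 1333 = -$172.
That loss of $172 beats the $1144 the firm would lose by shutting down; producing recovers $972 of fixed cost.

Profit = -$172 at Q = 9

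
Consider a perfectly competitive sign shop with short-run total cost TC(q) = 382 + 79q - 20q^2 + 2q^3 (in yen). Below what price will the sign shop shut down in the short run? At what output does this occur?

The firm shuts down when price falls below the minimum of average variable cost. AVC = VC/q = 79 - 20q + 2q^2.
At the minimum of AVC, MC = AVC. MC = 79 - 40q + 6q^2; setting MC = AVC gives 4q^2 - 20q = 0, so q = 5. min AVC = 29.
For P < ¥29 the firm produces nothing.

¥29 per unit, at q = 5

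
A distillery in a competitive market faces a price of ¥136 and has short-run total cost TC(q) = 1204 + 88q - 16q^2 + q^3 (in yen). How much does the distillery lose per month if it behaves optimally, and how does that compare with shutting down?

AVC = 88 - 16q + q^2 has its minimum ¥24 at q = 8; price ¥136 clears that bar, so the firm operates.
With MC = 88 - 32q + 3q^2, P = MC on the upward-sloping part at q* = 12.
TR = 136·12 = 1632. TC = 1204 + 480 = 1684. Profit = 1632 − 1684 = -¥52.
Shutting down would mean losing the fixed cost of ¥1204, so operating at a loss of ¥52 is better by ¥1152.

Profit = -¥52 at q = 12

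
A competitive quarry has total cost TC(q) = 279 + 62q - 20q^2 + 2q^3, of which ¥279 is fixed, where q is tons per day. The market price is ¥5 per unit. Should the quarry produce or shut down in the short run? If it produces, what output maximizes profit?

Shut down

Strip out fixed cost: VC = 62q - 20q^2 + 2q^3. Then AVC = 62 - 20q + 2q^2 and MC = 62 - 40q + 6q^2.
The AVC parabola has its vertex at q = 20/4 = 5, where AVC = 62 - 20·5 + 2·5^2 = ¥12.
P = ¥5 lies below min AVC = ¥12; no output level covers variable cost.
Shutting down limits the loss to fixed cost, ¥279.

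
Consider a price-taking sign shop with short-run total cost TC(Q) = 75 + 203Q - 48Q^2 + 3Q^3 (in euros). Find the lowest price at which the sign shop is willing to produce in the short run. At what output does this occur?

The shutdown price is the minimum of AVC. VC = 203Q - 48Q^2 + 3Q^3, so AVC = 203 - 48Q + 3Q^2.
dAVC/dQ = -48 + 6Q = 0 gives Q = 8. min AVC = 203 - 48·8 + 3·8^2 = 11.
For P < €11 the firm produces nothing.

€11 per unit, at Q = 8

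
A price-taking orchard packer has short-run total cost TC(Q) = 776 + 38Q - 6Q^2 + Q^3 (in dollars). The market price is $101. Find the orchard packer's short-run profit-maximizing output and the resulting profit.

AVC = 38 - 6Q + Q^2 has its minimum $29 at Q = 3; price $101 clears that bar, so the firm operates.
MC = 38 - 12Q + 3Q^2. Setting P = MC and taking the root on the rising branch gives Q* = 7.
TR = 101·7 = 707. TC = 776 + 315 = 1091. Profit = 707 − 1091 = -$384.
That loss of $384 beats the $776 the firm would lose by shutting down; producing recovers $392 of fixed cost.

Profit = -$384 at Q = 7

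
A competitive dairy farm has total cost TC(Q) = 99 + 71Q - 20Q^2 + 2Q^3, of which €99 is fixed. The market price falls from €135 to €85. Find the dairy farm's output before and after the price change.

AVC = 71 - 20Q + 2Q^2, minimized at Q = 5 where min AVC = €21. MC = 71 - 40Q + 6Q^2.
With P = €135 above the shutdown price, P = MC gives Q = 8.
At P = €85 ≥ min AVC, set P = MC: Q = 7. The firm stays open but cuts output.

Output falls from 8 to 7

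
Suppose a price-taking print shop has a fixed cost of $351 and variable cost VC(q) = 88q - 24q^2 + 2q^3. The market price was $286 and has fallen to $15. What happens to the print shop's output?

Output falls from 11 to 0 (the firm shuts down)

MC = 88 - 48q + 6q^2; the shutdown threshold is min AVC = $16 (at q = 6).
At P = $286 ≥ min AVC, set P = MC on the rising branch: q = 11.
At P = $15 < min AVC = $16, price no longer covers variable cost at any output, so the firm shuts down: q = 0.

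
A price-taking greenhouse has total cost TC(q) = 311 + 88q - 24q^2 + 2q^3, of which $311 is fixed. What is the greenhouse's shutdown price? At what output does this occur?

The firm shuts down when price falls below the minimum of average variable cost. AVC = VC/q = 88 - 24q + 2q^2.
At the minimum of AVC, MC = AVC. MC = 88 - 48q + 6q^2; setting MC = AVC gives 4q^2 - 24q = 0, so q = 6. min AVC = 16.
The firm shuts down for any P below $16.

$16 per unit, at q = 6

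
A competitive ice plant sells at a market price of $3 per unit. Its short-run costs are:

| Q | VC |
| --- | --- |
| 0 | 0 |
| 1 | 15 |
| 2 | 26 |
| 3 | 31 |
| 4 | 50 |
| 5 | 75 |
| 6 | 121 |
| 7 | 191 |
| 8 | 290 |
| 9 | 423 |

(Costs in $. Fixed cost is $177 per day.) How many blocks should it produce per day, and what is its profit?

Q = 0 (shut down); profit = -$177

Profit at each row (π = 3Q − TC): Q=0: -177; Q=1: -189; Q=2: -197; Q=3: -199; Q=4: -215; Q=5: -237; Q=6: -280; Q=7: -347; Q=8: -443; Q=9: -573.
Profit is highest at Q = 0. Equivalently, the lowest AVC in the table is 31/3 ≈ $10.33 at Q = 3, and P = $3 falls below it — price never covers variable cost, so the firm shuts down and loses only its fixed cost.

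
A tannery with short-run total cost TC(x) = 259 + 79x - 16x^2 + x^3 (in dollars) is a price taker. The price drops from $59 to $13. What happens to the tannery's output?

AVC = 79 - 16x + x^2, minimized at x = 8 where min AVC = $15. MC = 79 - 32x + 3x^2.
With P = $59 above the shutdown price, P = MC gives x = 10.
At P = $13 < min AVC = $15, price no longer covers variable cost at any output, so the firm shuts down: x = 0.

Output falls from 10 to 0 (the firm shuts down)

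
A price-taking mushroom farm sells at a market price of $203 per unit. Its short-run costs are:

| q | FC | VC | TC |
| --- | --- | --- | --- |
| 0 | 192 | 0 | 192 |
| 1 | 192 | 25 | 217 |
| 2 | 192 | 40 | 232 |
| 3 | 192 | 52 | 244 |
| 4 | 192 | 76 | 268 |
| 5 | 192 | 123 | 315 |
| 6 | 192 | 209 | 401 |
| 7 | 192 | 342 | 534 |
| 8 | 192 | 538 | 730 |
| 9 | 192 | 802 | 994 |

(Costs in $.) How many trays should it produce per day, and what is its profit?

q = 8; profit = $894

Profit at each row (π = 203q − TC): q=0: -192; q=1: -14; q=2: 174; q=3: 365; q=4: 544; q=5: 700; q=6: 817; q=7: 887; q=8: 894; q=9: 833.
Profit is maximized at q = 8. AVC there is 538/8 = $67.25 ≤ P, so producing beats shutting down (which would give -$192).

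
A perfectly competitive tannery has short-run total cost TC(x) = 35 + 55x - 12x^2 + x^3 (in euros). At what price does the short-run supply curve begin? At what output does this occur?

The shutdown price is the minimum of AVC. VC = 55x - 12x^2 + x^3, so AVC = 55 - 12x + x^2.
At the minimum of AVC, MC = AVC. MC = 55 - 24x + 3x^2; setting MC = AVC gives 2x^2 - 12x = 0, so x = 6. min AVC = 19.
For P < €19 the firm produces nothing.

€19 per unit, at x = 6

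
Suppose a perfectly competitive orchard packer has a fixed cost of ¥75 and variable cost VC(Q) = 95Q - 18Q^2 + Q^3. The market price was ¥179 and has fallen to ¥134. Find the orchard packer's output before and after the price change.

MC = 95 - 36Q + 3Q^2; the shutdown threshold is min AVC = ¥14 (at Q = 9).
With P = ¥179 above the shutdown price, P = MC gives Q = 14.
At P = ¥134 ≥ min AVC, set P = MC: Q = 13. The firm stays open but cuts output.

Output falls from 14 to 13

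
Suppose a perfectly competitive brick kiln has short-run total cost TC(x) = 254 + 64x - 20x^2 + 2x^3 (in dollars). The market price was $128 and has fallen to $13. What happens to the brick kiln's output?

MC = 64 - 40x + 6x^2; the shutdown threshold is min AVC = $14 (at x = 5).
At P = $128 ≥ min AVC, set P = MC on the rising branch: x = 8.
At P = $13 < min AVC = $14, price no longer covers variable cost at any output, so the firm shuts down: x = 0.

Output falls from 8 to 0 (the firm shuts down)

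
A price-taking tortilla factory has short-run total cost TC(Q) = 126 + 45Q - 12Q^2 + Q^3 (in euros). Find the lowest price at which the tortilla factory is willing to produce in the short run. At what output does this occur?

Short-run supply begins at min AVC. From VC = 45Q - 12Q^2 + Q^3, AVC = 45 - 12Q + Q^2.
At the minimum of AVC, MC = AVC. MC = 45 - 24Q + 3Q^2; setting MC = AVC gives 2Q^2 - 12Q = 0, so Q = 6. min AVC = 9.
So the shutdown price is €9.

€9 per unit, at Q = 6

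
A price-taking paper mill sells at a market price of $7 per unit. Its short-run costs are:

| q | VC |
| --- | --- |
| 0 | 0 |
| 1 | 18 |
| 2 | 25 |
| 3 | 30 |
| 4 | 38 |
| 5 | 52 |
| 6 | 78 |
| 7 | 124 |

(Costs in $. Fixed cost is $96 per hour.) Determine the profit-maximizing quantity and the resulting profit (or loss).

Tabulate TR − TC: q=0: -96; q=1: -107; q=2: -107; q=3: -105; q=4: -106; q=5: -113; q=6: -132; q=7: -171.
Profit is highest at q = 0. Equivalently, the lowest AVC in the table is 38/4 ≈ $9.50 at q = 4, and P = $7 falls below it — price never covers variable cost, so the firm shuts down and loses only its fixed cost.

q = 0 (shut down); profit = -$96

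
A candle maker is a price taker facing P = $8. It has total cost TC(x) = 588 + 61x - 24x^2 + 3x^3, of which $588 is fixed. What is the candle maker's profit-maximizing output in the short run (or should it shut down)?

Shut down

Variable cost is VC = 61x - 24x^2 + 3x^3, so AVC = VC/x = 61 - 24x + 3x^2 and MC = dTC/dx = 61 - 48x + 9x^2.
The AVC parabola has its vertex at x = 24/6 = 4, where AVC = 61 - 24·4 + 3·4^2 = $13.
With P < min AVC ($8 < $13), every unit sold adds to the loss.
The firm minimizes its loss by shutting down and losing only its fixed cost of $588.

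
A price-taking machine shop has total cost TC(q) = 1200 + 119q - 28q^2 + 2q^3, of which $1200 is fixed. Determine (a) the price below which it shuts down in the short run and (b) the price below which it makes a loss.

Shutdown price = min AVC. AVC = 119 - 28q + 2q^2, with vertex at q = 7 and minimum $21.
ATC = 1200/q + 119 - 28q + 2q^2. Setting dATC/dq = −1200/q^2 − 28 + 4q = 0 gives q = 10 (since 4·10^3 − 28·10^2 = 1200).
min ATC = 1200/10 + 119 − 28·10 + 2·10^2 = $159. That is the break-even price.
For $21 ≤ P < $159 the firm produces at a loss; below $21 it shuts down.

Shutdown price = $21; break-even price = $159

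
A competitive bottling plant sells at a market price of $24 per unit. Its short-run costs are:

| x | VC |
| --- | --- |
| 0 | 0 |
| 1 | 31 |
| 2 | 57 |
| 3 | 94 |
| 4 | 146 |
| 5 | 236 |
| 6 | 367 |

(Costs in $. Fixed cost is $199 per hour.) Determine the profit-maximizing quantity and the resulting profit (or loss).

Compute π = P·x − TC at each output: x=0: -199; x=1: -206; x=2: -208; x=3: -221; x=4: -249; x=5: -315; x=6: -422.
Profit is highest at x = 0. Equivalently, the lowest AVC in the table is 57/2 ≈ $28.50 at x = 2, and P = $24 falls below it — price never covers variable cost, so the firm shuts down and loses only its fixed cost.

x = 0 (shut down); profit = -$199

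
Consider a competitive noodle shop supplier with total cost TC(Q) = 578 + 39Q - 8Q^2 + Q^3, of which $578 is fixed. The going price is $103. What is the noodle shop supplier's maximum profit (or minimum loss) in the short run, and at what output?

AVC = 39 - 8Q + Q^2; min AVC = $23 at Q = 4. Since P = $103 ≥ min AVC, the firm produces.
With MC = 39 - 16Q + 3Q^2, P = MC on the upward-sloping part at Q* = 8.
TR = 103·8 = 824. TC = 578 + 312 = 890. Profit = 824 − 890 = -$66.
By producing, the firm covers all variable cost plus $512 of fixed cost; shutting down would lose the full $578.

Profit = -$66 at Q = 8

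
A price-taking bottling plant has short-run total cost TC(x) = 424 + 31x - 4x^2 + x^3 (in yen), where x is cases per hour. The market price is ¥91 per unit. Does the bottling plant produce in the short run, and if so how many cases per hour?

Produce at x = 6

From TC, MC = TC'(x) = 31 - 8x + 3x^2 and AVC = VC/x = 31 - 4x + x^2.
AVC hits its minimum where MC = AVC, at x = 2, giving min AVC = 31 - 4·2 + 2^2 = ¥27.
Since P = ¥91 ≥ min AVC = ¥27, price covers variable cost and the firm should produce.
P = MC gives -60 - 8x + 3x^2 = 0, with roots -10/3 and 6. Take the larger (rising MC): x* = 6.
Check: AVC at x = 6 is ¥43 ≤ P, so revenue covers variable cost.
Profit = P·x − TC = 91·6 − 682 = -¥136, a loss, but smaller than the ¥424 fixed cost the firm would lose by shutting down.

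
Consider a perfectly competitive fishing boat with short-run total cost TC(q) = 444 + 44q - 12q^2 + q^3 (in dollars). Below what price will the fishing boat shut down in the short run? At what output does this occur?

$8 per unit, at q = 6

The shutdown price is the minimum of AVC. VC = 44q - 12q^2 + q^3, so AVC = 44 - 12q + q^2.
At the minimum of AVC, MC = AVC. MC = 44 - 24q + 3q^2; setting MC = AVC gives 2q^2 - 12q = 0, so q = 6. min AVC = 8.
The firm shuts down for any P below $8.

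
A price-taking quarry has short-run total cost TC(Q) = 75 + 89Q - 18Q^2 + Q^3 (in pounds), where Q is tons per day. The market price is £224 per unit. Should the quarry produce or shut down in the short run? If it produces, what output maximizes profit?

From TC, MC = TC'(Q) = 89 - 36Q + 3Q^2 and AVC = VC/Q = 89 - 18Q + Q^2.
The AVC parabola has its vertex at Q = 18/2 = 9, where AVC = 89 - 18·9 + 9^2 = £8.
Because £224 ≥ £8, revenue can cover variable cost; the firm operates.
Set P = MC: 224 = 89 - 36Q + 3Q^2 → -135 - 36Q + 3Q^2 = 0. The roots are Q = -3 and Q = 15; the profit-maximizing output is on the rising part of MC, so Q* = 15.
Check: AVC at Q = 15 is £44 ≤ P, so revenue covers variable cost.
Profit = P·Q − TC = 224·15 − 735 = £2625.

Produce at Q = 15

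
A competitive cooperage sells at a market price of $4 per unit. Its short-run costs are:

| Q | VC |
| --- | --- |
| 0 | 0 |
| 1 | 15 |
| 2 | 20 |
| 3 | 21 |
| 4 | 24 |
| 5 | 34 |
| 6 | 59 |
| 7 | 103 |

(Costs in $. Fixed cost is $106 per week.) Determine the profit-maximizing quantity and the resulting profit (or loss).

Q = 0 (shut down); profit = -$106

Profit at each row (π = 4Q − TC): Q=0: -106; Q=1: -117; Q=2: -118; Q=3: -115; Q=4: -114; Q=5: -120; Q=6: -141; Q=7: -181.
Profit is highest at Q = 0. Equivalently, the lowest AVC in the table is 24/4 ≈ $6 at Q = 4, and P = $4 falls below it — price never covers variable cost, so the firm shuts down and loses only its fixed cost.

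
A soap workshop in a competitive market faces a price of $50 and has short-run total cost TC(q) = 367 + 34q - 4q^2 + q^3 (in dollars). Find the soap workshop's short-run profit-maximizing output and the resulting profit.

Profit = -$303 at q = 4

AVC = 34 - 4q + q^2; min AVC = $30 at q = 2. Since P = $50 ≥ min AVC, the firm produces.
MC = 34 - 8q + 3q^2. Setting P = MC and taking the root on the rising branch gives q* = 4.
TR = 50·4 = 200. TC = 367 + 136 = 503. Profit = 200 − 503 = -$303.
Shutting down would mean losing the fixed cost of $367, so operating at a loss of $303 is better by $64.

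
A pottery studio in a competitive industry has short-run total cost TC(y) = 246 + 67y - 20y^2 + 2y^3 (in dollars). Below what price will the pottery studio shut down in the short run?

$17 per unit

The shutdown price is the minimum of AVC. VC = 67y - 20y^2 + 2y^3, so AVC = 67 - 20y + 2y^2.
At the minimum of AVC, MC = AVC. MC = 67 - 40y + 6y^2; setting MC = AVC gives 4y^2 - 20y = 0, so y = 5. min AVC = 17.
The firm shuts down for any P below $17.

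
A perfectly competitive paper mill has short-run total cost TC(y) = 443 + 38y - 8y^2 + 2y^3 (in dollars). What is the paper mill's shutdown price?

The shutdown price is the minimum of AVC. VC = 38y - 8y^2 + 2y^3, so AVC = 38 - 8y + 2y^2.
dAVC/dy = -8 + 4y = 0 gives y = 2. min AVC = 38 - 8·2 + 2·2^2 = 30.
For P < $30 the firm produces nothing.

$30 per unit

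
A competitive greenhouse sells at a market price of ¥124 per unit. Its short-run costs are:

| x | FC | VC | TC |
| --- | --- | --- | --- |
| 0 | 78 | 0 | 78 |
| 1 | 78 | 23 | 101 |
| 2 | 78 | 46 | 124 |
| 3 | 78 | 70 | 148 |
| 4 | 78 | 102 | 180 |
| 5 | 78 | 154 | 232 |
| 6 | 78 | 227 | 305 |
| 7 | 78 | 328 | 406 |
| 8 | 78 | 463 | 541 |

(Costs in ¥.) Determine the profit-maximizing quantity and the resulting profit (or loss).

x = 7; profit = ¥462

Compute π = P·x − TC at each output: x=0: -78; x=1: 23; x=2: 124; x=3: 224; x=4: 316; x=5: 388; x=6: 439; x=7: 462; x=8: 451.
Profit is maximized at x = 7. AVC there is 328/7 = ¥46.86 ≤ P, so producing beats shutting down (which would give -¥78).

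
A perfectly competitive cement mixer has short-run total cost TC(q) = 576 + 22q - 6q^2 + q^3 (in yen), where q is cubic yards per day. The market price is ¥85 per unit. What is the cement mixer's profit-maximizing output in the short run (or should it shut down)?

From TC, MC = TC'(q) = 22 - 12q + 3q^2 and AVC = VC/q = 22 - 6q + q^2.
The AVC parabola has its vertex at q = 6/2 = 3, where AVC = 22 - 6·3 + 3^2 = ¥13.
Because ¥85 ≥ ¥13, revenue can cover variable cost; the firm operates.
Solving P = MC: -63 - 12q + 3q^2 = 0 ⇒ q = -3 or 7. On the upward-sloping branch, q* = 7.
Check: AVC at q = 7 is ¥29 ≤ P, so revenue covers variable cost.
Profit = P·q − TC = 85·7 − 779 = -¥184, a loss, but smaller than the ¥576 fixed cost the firm would lose by shutting down.

Produce at q = 7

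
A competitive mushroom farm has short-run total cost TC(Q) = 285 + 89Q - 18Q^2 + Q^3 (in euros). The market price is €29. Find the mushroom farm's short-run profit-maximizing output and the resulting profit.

Profit = -€85 at Q = 10

AVC = 89 - 18Q + Q^2; min AVC = €8 at Q = 9. Since P = €29 ≥ min AVC, the firm produces.
With MC = 89 - 36Q + 3Q^2, P = MC on the upward-sloping part at Q* = 10.
TR = 29·10 = 290. TC = 285 + 90 = 375. Profit = 290 − 375 = -€85.
That loss of €85 beats the €285 the firm would lose by shutting down; producing recovers €200 of fixed cost.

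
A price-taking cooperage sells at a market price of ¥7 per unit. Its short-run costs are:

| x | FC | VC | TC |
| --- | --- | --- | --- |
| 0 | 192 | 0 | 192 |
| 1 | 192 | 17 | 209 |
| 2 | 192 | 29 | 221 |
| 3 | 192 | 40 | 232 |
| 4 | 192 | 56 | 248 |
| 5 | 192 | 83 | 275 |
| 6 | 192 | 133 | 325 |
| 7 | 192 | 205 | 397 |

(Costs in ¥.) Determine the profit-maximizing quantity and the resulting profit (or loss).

x = 0 (shut down); profit = -¥192

Tabulate TR − TC: x=0: -192; x=1: -202; x=2: -207; x=3: -211; x=4: -220; x=5: -240; x=6: -283; x=7: -348.
Profit is highest at x = 0. Equivalently, the lowest AVC in the table is 40/3 ≈ ¥13.33 at x = 3, and P = ¥7 falls below it — price never covers variable cost, so the firm shuts down and loses only its fixed cost.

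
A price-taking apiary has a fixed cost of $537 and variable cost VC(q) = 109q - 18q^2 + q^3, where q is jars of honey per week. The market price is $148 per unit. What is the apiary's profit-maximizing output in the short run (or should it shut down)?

From TC, MC = TC'(q) = 109 - 36q + 3q^2 and AVC = VC/q = 109 - 18q + q^2.
AVC hits its minimum where MC = AVC, at q = 9, giving min AVC = 109 - 18·9 + 9^2 = $28.
Because $148 ≥ $28, revenue can cover variable cost; the firm operates.
Set P = MC: 148 = 109 - 36q + 3q^2 → -39 - 36q + 3q^2 = 0. The roots are q = -1 and q = 13; the profit-maximizing output is on the rising part of MC, so q* = 13.
Check: AVC at q = 13 is $44 ≤ P, so revenue covers variable cost.
Profit = P·q − TC = 148·13 − 1109 = $815.

Produce at q = 13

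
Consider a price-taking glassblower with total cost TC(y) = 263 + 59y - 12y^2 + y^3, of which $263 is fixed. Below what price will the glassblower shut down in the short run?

Short-run supply begins at min AVC. From VC = 59y - 12y^2 + y^3, AVC = 59 - 12y + y^2.
At the minimum of AVC, MC = AVC. MC = 59 - 24y + 3y^2; setting MC = AVC gives 2y^2 - 12y = 0, so y = 6. min AVC = 23.
For P < $23 the firm produces nothing.

$23 per unit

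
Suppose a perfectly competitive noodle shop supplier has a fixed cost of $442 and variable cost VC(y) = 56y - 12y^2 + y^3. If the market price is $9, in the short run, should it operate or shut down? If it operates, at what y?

From TC, MC = TC'(y) = 56 - 24y + 3y^2 and AVC = VC/y = 56 - 12y + y^2.
The AVC parabola has its vertex at y = 12/2 = 6, where AVC = 56 - 12·6 + 6^2 = $20.
P = $9 lies below min AVC = $20; no output level covers variable cost.
Best response: produce nothing and absorb the $442 fixed cost.

Shut down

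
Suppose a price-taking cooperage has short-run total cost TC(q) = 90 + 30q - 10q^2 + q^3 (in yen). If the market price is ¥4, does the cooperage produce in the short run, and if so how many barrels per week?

Shut down

Variable cost is VC = 30q - 10q^2 + q^3, so AVC = VC/q = 30 - 10q + q^2 and MC = dTC/dq = 30 - 20q + 3q^2.
AVC hits its minimum where MC = AVC, at q = 5, giving min AVC = 30 - 10·5 + 5^2 = ¥5.
P = ¥4 lies below min AVC = ¥5; no output level covers variable cost.
Best response: produce nothing and absorb the ¥90 fixed cost.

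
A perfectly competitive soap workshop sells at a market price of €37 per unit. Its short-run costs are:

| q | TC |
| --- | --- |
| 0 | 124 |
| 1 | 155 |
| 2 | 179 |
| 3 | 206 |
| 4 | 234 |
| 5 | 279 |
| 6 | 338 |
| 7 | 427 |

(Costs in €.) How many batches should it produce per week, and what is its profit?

q = 4; profit = -€86

Compute π = P·q − TC at each output: q=0: -124; q=1: -118; q=2: -105; q=3: -95; q=4: -86; q=5: -94; q=6: -116; q=7: -168.
Profit is maximized at q = 4. AVC there is 110/4 = €27.50 ≤ P, so producing beats shutting down (which would give -€124).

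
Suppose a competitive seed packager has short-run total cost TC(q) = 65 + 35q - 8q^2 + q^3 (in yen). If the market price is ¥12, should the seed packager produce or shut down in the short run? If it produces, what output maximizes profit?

Shut down

Variable cost is VC = 35q - 8q^2 + q^3, so AVC = VC/q = 35 - 8q + q^2 and MC = dTC/dq = 35 - 16q + 3q^2.
The AVC parabola has its vertex at q = 8/2 = 4, where AVC = 35 - 8·4 + 4^2 = ¥19.
P = ¥12 lies below min AVC = ¥19; no output level covers variable cost.
The firm minimizes its loss by shutting down and losing only its fixed cost of ¥65.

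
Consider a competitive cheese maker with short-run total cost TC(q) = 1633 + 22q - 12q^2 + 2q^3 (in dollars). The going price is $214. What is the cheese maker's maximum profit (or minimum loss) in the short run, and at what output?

Profit = -$353 at q = 8

AVC = 22 - 12q + 2q^2 has its minimum $4 at q = 3; price $214 clears that bar, so the firm operates.
With MC = 22 - 24q + 6q^2, P = MC on the upward-sloping part at q* = 8.
TR = 214·8 = 1712. TC = 1633 + 432 = 2065. Profit = 1712 − 2065 = -$353.
That loss of $353 beats the $1633 the firm would lose by shutting down; producing recovers $1280 of fixed cost.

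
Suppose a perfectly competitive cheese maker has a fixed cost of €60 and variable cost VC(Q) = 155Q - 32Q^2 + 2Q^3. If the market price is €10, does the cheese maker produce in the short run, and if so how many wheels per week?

Variable cost is VC = 155Q - 32Q^2 + 2Q^3, so AVC = VC/Q = 155 - 32Q + 2Q^2 and MC = dTC/dQ = 155 - 64Q + 6Q^2.
The AVC parabola has its vertex at Q = 32/4 = 8, where AVC = 155 - 32·8 + 2·8^2 = €27.
With P < min AVC (€10 < €27), every unit sold adds to the loss.
Shutting down limits the loss to fixed cost, €60.

Shut down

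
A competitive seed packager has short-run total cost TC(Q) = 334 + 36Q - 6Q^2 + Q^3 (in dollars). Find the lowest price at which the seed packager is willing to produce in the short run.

$27 per unit

Short-run supply begins at min AVC. From VC = 36Q - 6Q^2 + Q^3, AVC = 36 - 6Q + Q^2.
dAVC/dQ = -6 + 2Q = 0 gives Q = 3. min AVC = 36 - 6·3 + 3^2 = 27.
The firm shuts down for any P below $27.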